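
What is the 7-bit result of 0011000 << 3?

Original: 0011000 (decimal 24)
Shift left by 3 positions
Append 3 zeros on the right and drop the 3 high bits that overflow the 7-bit width
Result: 1000000 (decimal 64)
Equivalent: 24 << 3 = 24 × 2^3 = 192, truncated to 7 bits = 64



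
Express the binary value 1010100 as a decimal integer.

Sum of powers of 2 for each 1-bit:
2^2 + 2^4 + 2^6
= 4 + 16 + 64
= 84



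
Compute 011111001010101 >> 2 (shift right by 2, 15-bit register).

Original: 011111001010101 (decimal 15957)
Shift right by 2 positions
Drop the 2 low bits; fill with zeros on the left
Result: 000111110010101 (decimal 3989)
Equivalent: 15957 >> 2 = 15957 ÷ 2^2 = 3989



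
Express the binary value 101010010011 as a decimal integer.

Sum of powers of 2 for each 1-bit:
2^0 + 2^1 + 2^4 + 2^7 + 2^9 + 2^11
= 1 + 2 + 16 + 128 + 512 + 2048
= 2707



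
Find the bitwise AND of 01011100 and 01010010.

AND: 1 only when both bits are 1
  01011100
& 01010010
----------
  01010000
Decimal: 92 & 82 = 80



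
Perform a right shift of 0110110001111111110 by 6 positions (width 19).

Original: 0110110001111111110 (decimal 222206)
Shift right by 6 positions
Drop the 6 low bits; fill with zeros on the left
Result: 0000000110110001111 (decimal 3471)
Equivalent: 222206 >> 6 = 222206 ÷ 2^6 = 3471



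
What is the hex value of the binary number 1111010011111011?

Group into 4-bit nibbles from right:
  1111 = F
  0100 = 4
  1111 = F
  1011 = B
Result: F4FB



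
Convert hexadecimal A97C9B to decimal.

Expand by place value (powers of 16):
Digit values: A = 10, C = 12, B = 11
A97C9B = 10 × 16^5 + 9 × 16^4 + 7 × 16^3 + 12 × 16^2 + 9 × 16^1 + 11 × 16^0
= 10 × 1048576 + 9 × 65536 + 7 × 4096 + 12 × 256 + 9 × 16 + 11 × 1
= 10485760 + 589824 + 28672 + 3072 + 144 + 11
= 11107483



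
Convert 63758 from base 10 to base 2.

Using repeated division by 2:
63758 ÷ 2 = 31879 remainder 0
31879 ÷ 2 = 15939 remainder 1
15939 ÷ 2 = 7969 remainder 1
7969 ÷ 2 = 3984 remainder 1
3984 ÷ 2 = 1992 remainder 0
1992 ÷ 2 = 996 remainder 0
996 ÷ 2 = 498 remainder 0
498 ÷ 2 = 249 remainder 0
249 ÷ 2 = 124 remainder 1
124 ÷ 2 = 62 remainder 0
62 ÷ 2 = 31 remainder 0
31 ÷ 2 = 15 remainder 1
15 ÷ 2 = 7 remainder 1
7 ÷ 2 = 3 remainder 1
3 ÷ 2 = 1 remainder 1
1 ÷ 2 = 0 remainder 1
Reading remainders bottom to top: 1111100100001110



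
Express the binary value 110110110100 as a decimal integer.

Sum of powers of 2 for each 1-bit:
2^2 + 2^4 + 2^5 + 2^7 + 2^8 + 2^10 + 2^11
= 4 + 16 + 32 + 128 + 256 + 1024 + 2048
= 3508



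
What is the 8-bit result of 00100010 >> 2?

Original: 00100010 (decimal 34)
Shift right by 2 positions
Drop the 2 low bits; fill with zeros on the left
Result: 00001000 (decimal 8)
Equivalent: 34 >> 2 = 34 ÷ 2^2 = 8



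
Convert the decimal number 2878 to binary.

Using repeated division by 2:
2878 ÷ 2 = 1439 remainder 0
1439 ÷ 2 = 719 remainder 1
719 ÷ 2 = 359 remainder 1
359 ÷ 2 = 179 remainder 1
179 ÷ 2 = 89 remainder 1
89 ÷ 2 = 44 remainder 1
44 ÷ 2 = 22 remainder 0
22 ÷ 2 = 11 remainder 0
11 ÷ 2 = 5 remainder 1
5 ÷ 2 = 2 remainder 1
2 ÷ 2 = 1 remainder 0
1 ÷ 2 = 0 remainder 1
Reading remainders bottom to top: 101100111110



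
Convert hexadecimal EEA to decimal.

Expand by place value (powers of 16):
Digit values: E = 14, A = 10
EEA = 14 × 16^2 + 14 × 16^1 + 10 × 16^0
= 14 × 256 + 14 × 16 + 10 × 1
= 3584 + 224 + 10
= 3818



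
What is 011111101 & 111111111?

AND: 1 only when both bits are 1
  011111101
& 111111111
-----------
  011111101
Decimal: 253 & 511 = 253



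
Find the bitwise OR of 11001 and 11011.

OR: 1 when either bit is 1
  11001
| 11011
-------
  11011
Decimal: 25 | 27 = 27



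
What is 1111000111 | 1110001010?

OR: 1 when either bit is 1
  1111000111
| 1110001010
------------
  1111001111
Decimal: 967 | 906 = 975



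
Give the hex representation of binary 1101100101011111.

Group into 4-bit nibbles from right:
  1101 = D
  1001 = 9
  0101 = 5
  1111 = F
Result: D95F



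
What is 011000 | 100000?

OR: 1 when either bit is 1
  011000
| 100000
--------
  111000
Decimal: 24 | 32 = 56



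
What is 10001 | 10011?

OR: 1 when either bit is 1
  10001
| 10011
-------
  10011
Decimal: 17 | 19 = 19



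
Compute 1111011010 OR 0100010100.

OR: 1 when either bit is 1
  1111011010
| 0100010100
------------
  1111011110
Decimal: 986 | 276 = 990



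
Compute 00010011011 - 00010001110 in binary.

Method 1 - Direct subtraction (column by column from the right: bit − bit − borrow-in; if negative, add 2 and borrow 1 from the next column):
borrow: 00000011000
        00010011011
-       00010001110
-------------------
        00000001101

Method 2 - Add two's complement:
Two's complement of 00010001110: invert → 11101110001, add 1 → 11101110010
  00010011011
+ 11101110010
-------------
 100000001101  (end carry out of the top bit = 1)
Discarding the end carry: 00000001101
Decimal check:
  00010011011 = 128 + 16 + 8 + 2 + 1 = 155
  00010001110 = 128 + 8 + 4 + 2 = 142
  155 - 142 = 13, and 00000001101 = 8 + 4 + 1 = 13 ✓



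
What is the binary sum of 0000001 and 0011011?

Add column by column from the right: bit + bit + carry-in; write the sum mod 2, carry 1 when the sum is 2 or 3.
carry:  0000110
        0000001
+       0011011
---------------
       00011100
(the carry out of the leftmost column, 0, becomes the leading bit)
Decimal check:
  0000001 = 1
  0011011 = 16 + 8 + 2 + 1 = 27
  1 + 27 = 28, and 00011100 = 16 + 8 + 4 = 28 ✓



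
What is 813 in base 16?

Using repeated division by 16 (digits 10–15 are A–F):
813 ÷ 16 = 50 remainder 13 (D)
50 ÷ 16 = 3 remainder 2
3 ÷ 16 = 0 remainder 3
Reading remainders bottom to top: 32D



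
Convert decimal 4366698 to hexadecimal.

Using repeated division by 16 (digits 10–15 are A–F):
4366698 ÷ 16 = 272918 remainder 10 (A)
272918 ÷ 16 = 17057 remainder 6
17057 ÷ 16 = 1066 remainder 1
1066 ÷ 16 = 66 remainder 10 (A)
66 ÷ 16 = 4 remainder 2
4 ÷ 16 = 0 remainder 4
Reading remainders bottom to top: 42A16A



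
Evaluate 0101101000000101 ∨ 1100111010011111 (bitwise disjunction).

OR: 1 when either bit is 1
  0101101000000101
| 1100111010011111
------------------
  1101111010011111
Decimal: 23045 | 52895 = 56991



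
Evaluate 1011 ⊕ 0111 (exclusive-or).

XOR: 1 when bits differ
  1011
^ 0111
------
  1100
Decimal: 11 ^ 7 = 12



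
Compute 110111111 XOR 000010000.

XOR: 1 when bits differ
  110111111
^ 000010000
-----------
  110101111
Decimal: 447 ^ 16 = 431



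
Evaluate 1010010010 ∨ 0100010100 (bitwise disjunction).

OR: 1 when either bit is 1
  1010010010
| 0100010100
------------
  1110010110
Decimal: 658 | 276 = 918



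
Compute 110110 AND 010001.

AND: 1 only when both bits are 1
  110110
& 010001
--------
  010000
Decimal: 54 & 17 = 16



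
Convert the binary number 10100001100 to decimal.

Sum of powers of 2 for each 1-bit:
2^2 + 2^3 + 2^8 + 2^10
= 4 + 8 + 256 + 1024
= 1292



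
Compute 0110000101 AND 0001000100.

AND: 1 only when both bits are 1
  0110000101
& 0001000100
------------
  0000000100
Decimal: 389 & 68 = 4



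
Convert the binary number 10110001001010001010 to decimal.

Sum of powers of 2 for each 1-bit:
2^1 + 2^3 + 2^7 + 2^9 + 2^12 + 2^16 + 2^17 + 2^19
= 2 + 8 + 128 + 512 + 4096 + 65536 + 131072 + 524288
= 725642



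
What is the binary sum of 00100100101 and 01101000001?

Add column by column from the right: bit + bit + carry-in; write the sum mod 2, carry 1 when the sum is 2 or 3.
carry:  11000000010
        00100100101
+       01101000001
-------------------
       010001100110
(the carry out of the leftmost column, 0, becomes the leading bit)
Decimal check:
  00100100101 = 256 + 32 + 4 + 1 = 293
  01101000001 = 512 + 256 + 64 + 1 = 833
  293 + 833 = 1126, and 010001100110 = 1024 + 64 + 32 + 4 + 2 = 1126 ✓



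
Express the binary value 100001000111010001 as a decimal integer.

Sum of powers of 2 for each 1-bit:
2^0 + 2^4 + 2^6 + 2^7 + 2^8 + 2^12 + 2^17
= 1 + 16 + 64 + 128 + 256 + 4096 + 131072
= 135633



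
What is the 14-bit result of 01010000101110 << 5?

Original: 01010000101110 (decimal 5166)
Shift left by 5 positions
Append 5 zeros on the right and drop the 5 high bits that overflow the 14-bit width
Result: 00010111000000 (decimal 1472)
Equivalent: 5166 << 5 = 5166 × 2^5 = 165312, truncated to 14 bits = 1472



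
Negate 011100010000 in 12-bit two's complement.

Original: 011100010000
Step 1 - Invert all bits: 100011101111
Step 2 - Add 1: 100011110000
Verification: 011100010000 + 100011110000 = 1000000000000; discarding the end carry (carry out of the top bit) leaves the 12-bit value 000000000000, as required for x + (-x)



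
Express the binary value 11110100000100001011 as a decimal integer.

Sum of powers of 2 for each 1-bit:
2^0 + 2^1 + 2^3 + 2^8 + 2^14 + 2^16 + 2^17 + 2^18 + 2^19
= 1 + 2 + 8 + 256 + 16384 + 65536 + 131072 + 262144 + 524288
= 999691



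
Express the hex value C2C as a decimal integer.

Expand by place value (powers of 16):
Digit values: C = 12
C2C = 12 × 16^2 + 2 × 16^1 + 12 × 16^0
= 12 × 256 + 2 × 16 + 12 × 1
= 3072 + 32 + 12
= 3116



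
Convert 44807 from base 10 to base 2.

Using repeated division by 2:
44807 ÷ 2 = 22403 remainder 1
22403 ÷ 2 = 11201 remainder 1
11201 ÷ 2 = 5600 remainder 1
5600 ÷ 2 = 2800 remainder 0
2800 ÷ 2 = 1400 remainder 0
1400 ÷ 2 = 700 remainder 0
700 ÷ 2 = 350 remainder 0
350 ÷ 2 = 175 remainder 0
175 ÷ 2 = 87 remainder 1
87 ÷ 2 = 43 remainder 1
43 ÷ 2 = 21 remainder 1
21 ÷ 2 = 10 remainder 1
10 ÷ 2 = 5 remainder 0
5 ÷ 2 = 2 remainder 1
2 ÷ 2 = 1 remainder 0
1 ÷ 2 = 0 remainder 1
Reading remainders bottom to top: 1010111100000111



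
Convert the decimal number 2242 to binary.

Using repeated division by 2:
2242 ÷ 2 = 1121 remainder 0
1121 ÷ 2 = 560 remainder 1
560 ÷ 2 = 280 remainder 0
280 ÷ 2 = 140 remainder 0
140 ÷ 2 = 70 remainder 0
70 ÷ 2 = 35 remainder 0
35 ÷ 2 = 17 remainder 1
17 ÷ 2 = 8 remainder 1
8 ÷ 2 = 4 remainder 0
4 ÷ 2 = 2 remainder 0
2 ÷ 2 = 1 remainder 0
1 ÷ 2 = 0 remainder 1
Reading remainders bottom to top: 100011000010



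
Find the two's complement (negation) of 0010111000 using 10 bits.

Original: 0010111000
Step 1 - Invert all bits: 1101000111
Step 2 - Add 1: 1101001000
Verification: 0010111000 + 1101001000 = 10000000000; discarding the end carry (carry out of the top bit) leaves the 10-bit value 0000000000, as required for x + (-x)



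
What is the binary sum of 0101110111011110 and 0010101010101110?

Add column by column from the right: bit + bit + carry-in; write the sum mod 2, carry 1 when the sum is 2 or 3.
carry:  1111111111111100
        0101110111011110
+       0010101010101110
------------------------
       01000100010001100
(the carry out of the leftmost column, 0, becomes the leading bit)
Decimal check:
  0101110111011110 = 16384 + 4096 + 2048 + 1024 + 256 + 128 + 64 + 16 + 8 + 4 + 2 = 24030
  0010101010101110 = 8192 + 2048 + 512 + 128 + 32 + 8 + 4 + 2 = 10926
  24030 + 10926 = 34956, and 01000100010001100 = 32768 + 2048 + 128 + 8 + 4 = 34956 ✓



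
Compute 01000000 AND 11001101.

AND: 1 only when both bits are 1
  01000000
& 11001101
----------
  01000000
Decimal: 64 & 205 = 64



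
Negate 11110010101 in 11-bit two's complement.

Original (sign bit 1, negative): 11110010101
Step 1 - Invert all bits: 00001101010
Step 2 - Add 1: 00001101011
Verification: 11110010101 + 00001101011 = 100000000000; discarding the end carry (carry out of the top bit) leaves the 11-bit value 00000000000, as required for x + (-x)



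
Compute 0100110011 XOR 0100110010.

XOR: 1 when bits differ
  0100110011
^ 0100110010
------------
  0000000001
Decimal: 307 ^ 306 = 1



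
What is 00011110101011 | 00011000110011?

OR: 1 when either bit is 1
  00011110101011
| 00011000110011
----------------
  00011110111011
Decimal: 1963 | 1587 = 1979



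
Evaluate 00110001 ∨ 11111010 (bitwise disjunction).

OR: 1 when either bit is 1
  00110001
| 11111010
----------
  11111011
Decimal: 49 | 250 = 251



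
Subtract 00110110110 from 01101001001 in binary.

Method 1 - Direct subtraction (column by column from the right: bit − bit − borrow-in; if negative, add 2 and borrow 1 from the next column):
borrow: 01101101100
        01101001001
-       00110110110
-------------------
        00110010011

Method 2 - Add two's complement:
Two's complement of 00110110110: invert → 11001001001, add 1 → 11001001010
  01101001001
+ 11001001010
-------------
 100110010011  (end carry out of the top bit = 1)
Discarding the end carry: 00110010011
Decimal check:
  01101001001 = 512 + 256 + 64 + 8 + 1 = 841
  00110110110 = 256 + 128 + 32 + 16 + 4 + 2 = 438
  841 - 438 = 403, and 00110010011 = 256 + 128 + 16 + 2 + 1 = 403 ✓



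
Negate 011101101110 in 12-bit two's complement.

Original: 011101101110
Step 1 - Invert all bits: 100010010001
Step 2 - Add 1: 100010010010
Verification: 011101101110 + 100010010010 = 1000000000000; discarding the end carry (carry out of the top bit) leaves the 12-bit value 000000000000, as required for x + (-x)



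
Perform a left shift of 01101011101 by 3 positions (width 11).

Original: 01101011101 (decimal 861)
Shift left by 3 positions
Append 3 zeros on the right and drop the 3 high bits that overflow the 11-bit width
Result: 01011101000 (decimal 744)
Equivalent: 861 << 3 = 861 × 2^3 = 6888, truncated to 11 bits = 744



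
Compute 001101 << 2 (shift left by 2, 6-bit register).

Original: 001101 (decimal 13)
Shift left by 2 positions
Append 2 zeros on the right
Result: 110100 (decimal 52)
Equivalent: 13 << 2 = 13 × 2^2 = 52



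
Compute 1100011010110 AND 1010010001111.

AND: 1 only when both bits are 1
  1100011010110
& 1010010001111
---------------
  1000010000110
Decimal: 6358 & 5263 = 4230



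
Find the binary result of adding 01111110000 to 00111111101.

Add column by column from the right: bit + bit + carry-in; write the sum mod 2, carry 1 when the sum is 2 or 3.
carry:  11111100000
        01111110000
+       00111111101
-------------------
       010111101101
(the carry out of the leftmost column, 0, becomes the leading bit)
Decimal check:
  01111110000 = 512 + 256 + 128 + 64 + 32 + 16 = 1008
  00111111101 = 256 + 128 + 64 + 32 + 16 + 8 + 4 + 1 = 509
  1008 + 509 = 1517, and 010111101101 = 1024 + 256 + 128 + 64 + 32 + 8 + 4 + 1 = 1517 ✓



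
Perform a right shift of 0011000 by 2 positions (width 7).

Original: 0011000 (decimal 24)
Shift right by 2 positions
Drop the 2 low bits; fill with zeros on the left
Result: 0000110 (decimal 6)
Equivalent: 24 >> 2 = 24 ÷ 2^2 = 6



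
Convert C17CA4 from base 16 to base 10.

Expand by place value (powers of 16):
Digit values: C = 12, A = 10
C17CA4 = 12 × 16^5 + 1 × 16^4 + 7 × 16^3 + 12 × 16^2 + 10 × 16^1 + 4 × 16^0
= 12 × 1048576 + 1 × 65536 + 7 × 4096 + 12 × 256 + 10 × 16 + 4 × 1
= 12582912 + 65536 + 28672 + 3072 + 160 + 4
= 12680356



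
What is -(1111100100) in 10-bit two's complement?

Original (sign bit 1, negative): 1111100100
Step 1 - Invert all bits: 0000011011
Step 2 - Add 1: 0000011100
Verification: 1111100100 + 0000011100 = 10000000000; discarding the end carry (carry out of the top bit) leaves the 10-bit value 0000000000, as required for x + (-x)



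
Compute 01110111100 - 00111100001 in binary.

Method 1 - Direct subtraction (column by column from the right: bit − bit − borrow-in; if negative, add 2 and borrow 1 from the next column):
borrow: 01110000110
        01110111100
-       00111100001
-------------------
        00111011011

Method 2 - Add two's complement:
Two's complement of 00111100001: invert → 11000011110, add 1 → 11000011111
  01110111100
+ 11000011111
-------------
 100111011011  (end carry out of the top bit = 1)
Discarding the end carry: 00111011011
Decimal check:
  01110111100 = 512 + 256 + 128 + 32 + 16 + 8 + 4 = 956
  00111100001 = 256 + 128 + 64 + 32 + 1 = 481
  956 - 481 = 475, and 00111011011 = 256 + 128 + 64 + 16 + 8 + 2 + 1 = 475 ✓



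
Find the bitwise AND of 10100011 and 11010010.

AND: 1 only when both bits are 1
  10100011
& 11010010
----------
  10000010
Decimal: 163 & 210 = 130



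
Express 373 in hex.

Using repeated division by 16 (digits 10–15 are A–F):
373 ÷ 16 = 23 remainder 5
23 ÷ 16 = 1 remainder 7
1 ÷ 16 = 0 remainder 1
Reading remainders bottom to top: 175



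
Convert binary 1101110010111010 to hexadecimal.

Group into 4-bit nibbles from right:
  1101 = D
  1100 = C
  1011 = B
  1010 = A
Result: DCBA



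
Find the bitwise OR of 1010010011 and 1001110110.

OR: 1 when either bit is 1
  1010010011
| 1001110110
------------
  1011110111
Decimal: 659 | 630 = 759



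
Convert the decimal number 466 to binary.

Using repeated division by 2:
466 ÷ 2 = 233 remainder 0
233 ÷ 2 = 116 remainder 1
116 ÷ 2 = 58 remainder 0
58 ÷ 2 = 29 remainder 0
29 ÷ 2 = 14 remainder 1
14 ÷ 2 = 7 remainder 0
7 ÷ 2 = 3 remainder 1
3 ÷ 2 = 1 remainder 1
1 ÷ 2 = 0 remainder 1
Reading remainders bottom to top: 111010010



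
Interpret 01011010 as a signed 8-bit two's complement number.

Binary: 01011010
Sign bit: 0 (non-negative)
Read directly as an unsigned value:
01011010 = 64 + 16 + 8 + 2 = 90
Value: 90



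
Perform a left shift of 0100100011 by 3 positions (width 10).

Original: 0100100011 (decimal 291)
Shift left by 3 positions
Append 3 zeros on the right and drop the 3 high bits that overflow the 10-bit width
Result: 0100011000 (decimal 280)
Equivalent: 291 << 3 = 291 × 2^3 = 2328, truncated to 10 bits = 280



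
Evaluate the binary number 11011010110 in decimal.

Sum of powers of 2 for each 1-bit:
2^1 + 2^2 + 2^4 + 2^6 + 2^7 + 2^9 + 2^10
= 2 + 4 + 16 + 64 + 128 + 512 + 1024
= 1750



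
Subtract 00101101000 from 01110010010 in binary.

Method 1 - Direct subtraction (column by column from the right: bit − bit − borrow-in; if negative, add 2 and borrow 1 from the next column):
borrow: 00011010000
        01110010010
-       00101101000
-------------------
        01000101010

Method 2 - Add two's complement:
Two's complement of 00101101000: invert → 11010010111, add 1 → 11010011000
  01110010010
+ 11010011000
-------------
 101000101010  (end carry out of the top bit = 1)
Discarding the end carry: 01000101010
Decimal check:
  01110010010 = 512 + 256 + 128 + 16 + 2 = 914
  00101101000 = 256 + 64 + 32 + 8 = 360
  914 - 360 = 554, and 01000101010 = 512 + 32 + 8 + 2 = 554 ✓



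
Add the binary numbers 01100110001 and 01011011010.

Add column by column from the right: bit + bit + carry-in; write the sum mod 2, carry 1 when the sum is 2 or 3.
carry:  11111100000
        01100110001
+       01011011010
-------------------
       011000001011
(the carry out of the leftmost column, 0, becomes the leading bit)
Decimal check:
  01100110001 = 512 + 256 + 32 + 16 + 1 = 817
  01011011010 = 512 + 128 + 64 + 16 + 8 + 2 = 730
  817 + 730 = 1547, and 011000001011 = 1024 + 512 + 8 + 2 + 1 = 1547 ✓



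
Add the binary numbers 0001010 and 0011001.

Add column by column from the right: bit + bit + carry-in; write the sum mod 2, carry 1 when the sum is 2 or 3.
carry:  0110000
        0001010
+       0011001
---------------
       00100011
(the carry out of the leftmost column, 0, becomes the leading bit)
Decimal check:
  0001010 = 8 + 2 = 10
  0011001 = 16 + 8 + 1 = 25
  10 + 25 = 35, and 00100011 = 32 + 2 + 1 = 35 ✓



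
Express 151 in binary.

Using repeated division by 2:
151 ÷ 2 = 75 remainder 1
75 ÷ 2 = 37 remainder 1
37 ÷ 2 = 18 remainder 1
18 ÷ 2 = 9 remainder 0
9 ÷ 2 = 4 remainder 1
4 ÷ 2 = 2 remainder 0
2 ÷ 2 = 1 remainder 0
1 ÷ 2 = 0 remainder 1
Reading remainders bottom to top: 10010111



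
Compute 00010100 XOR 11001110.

XOR: 1 when bits differ
  00010100
^ 11001110
----------
  11011010
Decimal: 20 ^ 206 = 218



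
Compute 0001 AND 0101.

AND: 1 only when both bits are 1
  0001
& 0101
------
  0001
Decimal: 1 & 5 = 1



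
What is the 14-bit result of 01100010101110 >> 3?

Original: 01100010101110 (decimal 6318)
Shift right by 3 positions
Drop the 3 low bits; fill with zeros on the left
Result: 00001100010101 (decimal 789)
Equivalent: 6318 >> 3 = 6318 ÷ 2^3 = 789



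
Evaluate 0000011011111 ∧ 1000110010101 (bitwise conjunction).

AND: 1 only when both bits are 1
  0000011011111
& 1000110010101
---------------
  0000010010101
Decimal: 223 & 4501 = 149



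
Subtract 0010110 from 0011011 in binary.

Method 1 - Direct subtraction (column by column from the right: bit − bit − borrow-in; if negative, add 2 and borrow 1 from the next column):
borrow: 0001000
        0011011
-       0010110
---------------
        0000101

Method 2 - Add two's complement:
Two's complement of 0010110: invert → 1101001, add 1 → 1101010
  0011011
+ 1101010
---------
 10000101  (end carry out of the top bit = 1)
Discarding the end carry: 0000101
Decimal check:
  0011011 = 16 + 8 + 2 + 1 = 27
  0010110 = 16 + 4 + 2 = 22
  27 - 22 = 5, and 0000101 = 4 + 1 = 5 ✓



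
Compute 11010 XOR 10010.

XOR: 1 when bits differ
  11010
^ 10010
-------
  01000
Decimal: 26 ^ 18 = 8



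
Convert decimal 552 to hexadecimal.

Using repeated division by 16 (digits 10–15 are A–F):
552 ÷ 16 = 34 remainder 8
34 ÷ 16 = 2 remainder 2
2 ÷ 16 = 0 remainder 2
Reading remainders bottom to top: 228



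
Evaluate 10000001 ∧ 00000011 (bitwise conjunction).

AND: 1 only when both bits are 1
  10000001
& 00000011
----------
  00000001
Decimal: 129 & 3 = 1



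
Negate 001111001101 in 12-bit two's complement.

Original: 001111001101
Step 1 - Invert all bits: 110000110010
Step 2 - Add 1: 110000110011
Verification: 001111001101 + 110000110011 = 1000000000000; discarding the end carry (carry out of the top bit) leaves the 12-bit value 000000000000, as required for x + (-x)



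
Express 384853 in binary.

Using repeated division by 2:
384853 ÷ 2 = 192426 remainder 1
192426 ÷ 2 = 96213 remainder 0
96213 ÷ 2 = 48106 remainder 1
48106 ÷ 2 = 24053 remainder 0
24053 ÷ 2 = 12026 remainder 1
12026 ÷ 2 = 6013 remainder 0
6013 ÷ 2 = 3006 remainder 1
3006 ÷ 2 = 1503 remainder 0
1503 ÷ 2 = 751 remainder 1
751 ÷ 2 = 375 remainder 1
375 ÷ 2 = 187 remainder 1
187 ÷ 2 = 93 remainder 1
93 ÷ 2 = 46 remainder 1
46 ÷ 2 = 23 remainder 0
23 ÷ 2 = 11 remainder 1
11 ÷ 2 = 5 remainder 1
5 ÷ 2 = 2 remainder 1
2 ÷ 2 = 1 remainder 0
1 ÷ 2 = 0 remainder 1
Reading remainders bottom to top: 1011101111101010101



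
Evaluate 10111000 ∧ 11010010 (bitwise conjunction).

AND: 1 only when both bits are 1
  10111000
& 11010010
----------
  10010000
Decimal: 184 & 210 = 144



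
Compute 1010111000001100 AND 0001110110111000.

AND: 1 only when both bits are 1
  1010111000001100
& 0001110110111000
------------------
  0000110000001000
Decimal: 44556 & 7608 = 3080



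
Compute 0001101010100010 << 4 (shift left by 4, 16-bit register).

Original: 0001101010100010 (decimal 6818)
Shift left by 4 positions
Append 4 zeros on the right and drop the 4 high bits that overflow the 16-bit width
Result: 1010101000100000 (decimal 43552)
Equivalent: 6818 << 4 = 6818 × 2^4 = 109088, truncated to 16 bits = 43552



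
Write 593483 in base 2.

Using repeated division by 2:
593483 ÷ 2 = 296741 remainder 1
296741 ÷ 2 = 148370 remainder 1
148370 ÷ 2 = 74185 remainder 0
74185 ÷ 2 = 37092 remainder 1
37092 ÷ 2 = 18546 remainder 0
18546 ÷ 2 = 9273 remainder 0
9273 ÷ 2 = 4636 remainder 1
4636 ÷ 2 = 2318 remainder 0
2318 ÷ 2 = 1159 remainder 0
1159 ÷ 2 = 579 remainder 1
579 ÷ 2 = 289 remainder 1
289 ÷ 2 = 144 remainder 1
144 ÷ 2 = 72 remainder 0
72 ÷ 2 = 36 remainder 0
36 ÷ 2 = 18 remainder 0
18 ÷ 2 = 9 remainder 0
9 ÷ 2 = 4 remainder 1
4 ÷ 2 = 2 remainder 0
2 ÷ 2 = 1 remainder 0
1 ÷ 2 = 0 remainder 1
Reading remainders bottom to top: 10010000111001001011



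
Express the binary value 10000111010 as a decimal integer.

Sum of powers of 2 for each 1-bit:
2^1 + 2^3 + 2^4 + 2^5 + 2^10
= 2 + 8 + 16 + 32 + 1024
= 1082



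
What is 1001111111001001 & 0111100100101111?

AND: 1 only when both bits are 1
  1001111111001001
& 0111100100101111
------------------
  0001100100001001
Decimal: 40905 & 31023 = 6409



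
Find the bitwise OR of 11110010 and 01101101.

OR: 1 when either bit is 1
  11110010
| 01101101
----------
  11111111
Decimal: 242 | 109 = 255



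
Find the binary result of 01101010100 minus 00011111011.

Method 1 - Direct subtraction (column by column from the right: bit − bit − borrow-in; if negative, add 2 and borrow 1 from the next column):
borrow: 00111110110
        01101010100
-       00011111011
-------------------
        01001011001

Method 2 - Add two's complement:
Two's complement of 00011111011: invert → 11100000100, add 1 → 11100000101
  01101010100
+ 11100000101
-------------
 101001011001  (end carry out of the top bit = 1)
Discarding the end carry: 01001011001
Decimal check:
  01101010100 = 512 + 256 + 64 + 16 + 4 = 852
  00011111011 = 128 + 64 + 32 + 16 + 8 + 2 + 1 = 251
  852 - 251 = 601, and 01001011001 = 512 + 64 + 16 + 8 + 1 = 601 ✓



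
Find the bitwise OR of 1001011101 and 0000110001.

OR: 1 when either bit is 1
  1001011101
| 0000110001
------------
  1001111101
Decimal: 605 | 49 = 637



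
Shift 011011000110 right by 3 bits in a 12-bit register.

Original: 011011000110 (decimal 1734)
Shift right by 3 positions
Drop the 3 low bits; fill with zeros on the left
Result: 000011011000 (decimal 216)
Equivalent: 1734 >> 3 = 1734 ÷ 2^3 = 216



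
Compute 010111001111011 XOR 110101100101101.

XOR: 1 when bits differ
  010111001111011
^ 110101100101101
-----------------
  100010101010110
Decimal: 11899 ^ 27437 = 17750



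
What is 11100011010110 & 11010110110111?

AND: 1 only when both bits are 1
  11100011010110
& 11010110110111
----------------
  11000010010110
Decimal: 14550 & 13751 = 12438



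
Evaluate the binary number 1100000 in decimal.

Sum of powers of 2 for each 1-bit:
2^5 + 2^6
= 32 + 64
= 96



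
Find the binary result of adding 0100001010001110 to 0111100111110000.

Add column by column from the right: bit + bit + carry-in; write the sum mod 2, carry 1 when the sum is 2 or 3.
carry:  1000011100000000
        0100001010001110
+       0111100111110000
------------------------
       01011110001111110
(the carry out of the leftmost column, 0, becomes the leading bit)
Decimal check:
  0100001010001110 = 16384 + 512 + 128 + 8 + 4 + 2 = 17038
  0111100111110000 = 16384 + 8192 + 4096 + 2048 + 256 + 128 + 64 + 32 + 16 = 31216
  17038 + 31216 = 48254, and 01011110001111110 = 32768 + 8192 + 4096 + 2048 + 1024 + 64 + 32 + 16 + 8 + 4 + 2 = 48254 ✓



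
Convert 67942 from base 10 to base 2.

Using repeated division by 2:
67942 ÷ 2 = 33971 remainder 0
33971 ÷ 2 = 16985 remainder 1
16985 ÷ 2 = 8492 remainder 1
8492 ÷ 2 = 4246 remainder 0
4246 ÷ 2 = 2123 remainder 0
2123 ÷ 2 = 1061 remainder 1
1061 ÷ 2 = 530 remainder 1
530 ÷ 2 = 265 remainder 0
265 ÷ 2 = 132 remainder 1
132 ÷ 2 = 66 remainder 0
66 ÷ 2 = 33 remainder 0
33 ÷ 2 = 16 remainder 1
16 ÷ 2 = 8 remainder 0
8 ÷ 2 = 4 remainder 0
4 ÷ 2 = 2 remainder 0
2 ÷ 2 = 1 remainder 0
1 ÷ 2 = 0 remainder 1
Reading remainders bottom to top: 10000100101100110



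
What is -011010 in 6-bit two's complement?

Original: 011010
Step 1 - Invert all bits: 100101
Step 2 - Add 1: 100110
Verification: 011010 + 100110 = 1000000; discarding the end carry (carry out of the top bit) leaves the 6-bit value 000000, as required for x + (-x)



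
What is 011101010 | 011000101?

OR: 1 when either bit is 1
  011101010
| 011000101
-----------
  011101111
Decimal: 234 | 197 = 239



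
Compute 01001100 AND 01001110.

AND: 1 only when both bits are 1
  01001100
& 01001110
----------
  01001100
Decimal: 76 & 78 = 76



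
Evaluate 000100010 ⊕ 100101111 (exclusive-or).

XOR: 1 when bits differ
  000100010
^ 100101111
-----------
  100001101
Decimal: 34 ^ 303 = 269



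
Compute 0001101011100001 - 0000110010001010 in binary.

Method 1 - Direct subtraction (column by column from the right: bit − bit − borrow-in; if negative, add 2 and borrow 1 from the next column):
borrow: 0001100000111100
        0001101011100001
-       0000110010001010
------------------------
        0000111001010111

Method 2 - Add two's complement:
Two's complement of 0000110010001010: invert → 1111001101110101, add 1 → 1111001101110110
  0001101011100001
+ 1111001101110110
------------------
 10000111001010111  (end carry out of the top bit = 1)
Discarding the end carry: 0000111001010111
Decimal check:
  0001101011100001 = 4096 + 2048 + 512 + 128 + 64 + 32 + 1 = 6881
  0000110010001010 = 2048 + 1024 + 128 + 8 + 2 = 3210
  6881 - 3210 = 3671, and 0000111001010111 = 2048 + 1024 + 512 + 64 + 16 + 4 + 2 + 1 = 3671 ✓



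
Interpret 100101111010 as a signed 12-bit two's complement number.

Binary: 100101111010
Sign bit: 1 (negative)
Invert: 011010000101
Add 1:  011010000110
Magnitude: 011010000110 = 1024 + 512 + 128 + 4 + 2 = 1670
Value: -1670



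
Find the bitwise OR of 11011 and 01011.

OR: 1 when either bit is 1
  11011
| 01011
-------
  11011
Decimal: 27 | 11 = 27



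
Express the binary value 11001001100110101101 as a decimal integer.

Sum of powers of 2 for each 1-bit:
2^0 + 2^2 + 2^3 + 2^5 + 2^7 + 2^8 + 2^11 + 2^12 + 2^15 + 2^18 + 2^19
= 1 + 4 + 8 + 32 + 128 + 256 + 2048 + 4096 + 32768 + 262144 + 524288
= 825773



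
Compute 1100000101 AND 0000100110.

AND: 1 only when both bits are 1
  1100000101
& 0000100110
------------
  0000000100
Decimal: 773 & 38 = 4



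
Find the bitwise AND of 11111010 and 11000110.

AND: 1 only when both bits are 1
  11111010
& 11000110
----------
  11000010
Decimal: 250 & 198 = 194



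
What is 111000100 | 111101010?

OR: 1 when either bit is 1
  111000100
| 111101010
-----------
  111101110
Decimal: 452 | 490 = 494



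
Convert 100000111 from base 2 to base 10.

Sum of powers of 2 for each 1-bit:
2^0 + 2^1 + 2^2 + 2^8
= 1 + 2 + 4 + 256
= 263



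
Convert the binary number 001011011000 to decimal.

Sum of powers of 2 for each 1-bit:
2^3 + 2^4 + 2^6 + 2^7 + 2^9
= 8 + 16 + 64 + 128 + 512
= 728



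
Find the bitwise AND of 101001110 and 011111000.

AND: 1 only when both bits are 1
  101001110
& 011111000
-----------
  001001000
Decimal: 334 & 248 = 72



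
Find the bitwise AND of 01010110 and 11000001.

AND: 1 only when both bits are 1
  01010110
& 11000001
----------
  01000000
Decimal: 86 & 193 = 64



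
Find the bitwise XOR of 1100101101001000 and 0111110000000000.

XOR: 1 when bits differ
  1100101101001000
^ 0111110000000000
------------------
  1011011101001000
Decimal: 52040 ^ 31744 = 46920



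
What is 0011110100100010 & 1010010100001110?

AND: 1 only when both bits are 1
  0011110100100010
& 1010010100001110
------------------
  0010010100000010
Decimal: 15650 & 42254 = 9474



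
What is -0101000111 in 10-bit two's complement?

Original: 0101000111
Step 1 - Invert all bits: 1010111000
Step 2 - Add 1: 1010111001
Verification: 0101000111 + 1010111001 = 10000000000; discarding the end carry (carry out of the top bit) leaves the 10-bit value 0000000000, as required for x + (-x)



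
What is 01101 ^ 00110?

XOR: 1 when bits differ
  01101
^ 00110
-------
  01011
Decimal: 13 ^ 6 = 11



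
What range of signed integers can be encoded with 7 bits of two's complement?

For 7-bit two's complement:
Minimum: -2^6 = -64
Maximum: 2^6 - 1 = 63



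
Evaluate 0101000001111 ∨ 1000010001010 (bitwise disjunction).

OR: 1 when either bit is 1
  0101000001111
| 1000010001010
---------------
  1101010001111
Decimal: 2575 | 4234 = 6799



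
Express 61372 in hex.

Using repeated division by 16 (digits 10–15 are A–F):
61372 ÷ 16 = 3835 remainder 12 (C)
3835 ÷ 16 = 239 remainder 11 (B)
239 ÷ 16 = 14 remainder 15 (F)
14 ÷ 16 = 0 remainder 14 (E)
Reading remainders bottom to top: EFBC



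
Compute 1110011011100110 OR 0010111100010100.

OR: 1 when either bit is 1
  1110011011100110
| 0010111100010100
------------------
  1110111111110110
Decimal: 59110 | 12052 = 61430



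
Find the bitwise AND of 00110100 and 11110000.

AND: 1 only when both bits are 1
  00110100
& 11110000
----------
  00110000
Decimal: 52 & 240 = 48



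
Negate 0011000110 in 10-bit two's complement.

Original: 0011000110
Step 1 - Invert all bits: 1100111001
Step 2 - Add 1: 1100111010
Verification: 0011000110 + 1100111010 = 10000000000; discarding the end carry (carry out of the top bit) leaves the 10-bit value 0000000000, as required for x + (-x)



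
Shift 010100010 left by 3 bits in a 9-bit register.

Original: 010100010 (decimal 162)
Shift left by 3 positions
Append 3 zeros on the right and drop the 3 high bits that overflow the 9-bit width
Result: 100010000 (decimal 272)
Equivalent: 162 << 3 = 162 × 2^3 = 1296, truncated to 9 bits = 272



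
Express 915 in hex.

Using repeated division by 16 (digits 10–15 are A–F):
915 ÷ 16 = 57 remainder 3
57 ÷ 16 = 3 remainder 9
3 ÷ 16 = 0 remainder 3
Reading remainders bottom to top: 393



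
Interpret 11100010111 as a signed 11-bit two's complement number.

Binary: 11100010111
Sign bit: 1 (negative)
Invert: 00011101000
Add 1:  00011101001
Magnitude: 00011101001 = 128 + 64 + 32 + 8 + 1 = 233
Value: -233



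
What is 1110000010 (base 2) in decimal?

Sum of powers of 2 for each 1-bit:
2^1 + 2^7 + 2^8 + 2^9
= 2 + 128 + 256 + 512
= 898



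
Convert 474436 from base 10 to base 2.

Using repeated division by 2:
474436 ÷ 2 = 237218 remainder 0
237218 ÷ 2 = 118609 remainder 0
118609 ÷ 2 = 59304 remainder 1
59304 ÷ 2 = 29652 remainder 0
29652 ÷ 2 = 14826 remainder 0
14826 ÷ 2 = 7413 remainder 0
7413 ÷ 2 = 3706 remainder 1
3706 ÷ 2 = 1853 remainder 0
1853 ÷ 2 = 926 remainder 1
926 ÷ 2 = 463 remainder 0
463 ÷ 2 = 231 remainder 1
231 ÷ 2 = 115 remainder 1
115 ÷ 2 = 57 remainder 1
57 ÷ 2 = 28 remainder 1
28 ÷ 2 = 14 remainder 0
14 ÷ 2 = 7 remainder 0
7 ÷ 2 = 3 remainder 1
3 ÷ 2 = 1 remainder 1
1 ÷ 2 = 0 remainder 1
Reading remainders bottom to top: 1110011110101000100



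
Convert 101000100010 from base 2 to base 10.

Sum of powers of 2 for each 1-bit:
2^1 + 2^5 + 2^9 + 2^11
= 2 + 32 + 512 + 2048
= 2594



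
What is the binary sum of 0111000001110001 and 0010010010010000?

Add column by column from the right: bit + bit + carry-in; write the sum mod 2, carry 1 when the sum is 2 or 3.
carry:  1100000111100000
        0111000001110001
+       0010010010010000
------------------------
       01001010100000001
(the carry out of the leftmost column, 0, becomes the leading bit)
Decimal check:
  0111000001110001 = 16384 + 8192 + 4096 + 64 + 32 + 16 + 1 = 28785
  0010010010010000 = 8192 + 1024 + 128 + 16 = 9360
  28785 + 9360 = 38145, and 01001010100000001 = 32768 + 4096 + 1024 + 256 + 1 = 38145 ✓



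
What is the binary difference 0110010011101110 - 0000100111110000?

Method 1 - Direct subtraction (column by column from the right: bit − bit − borrow-in; if negative, add 2 and borrow 1 from the next column):
borrow: 0011011111100000
        0110010011101110
-       0000100111110000
------------------------
        0101101011111110

Method 2 - Add two's complement:
Two's complement of 0000100111110000: invert → 1111011000001111, add 1 → 1111011000010000
  0110010011101110
+ 1111011000010000
------------------
 10101101011111110  (end carry out of the top bit = 1)
Discarding the end carry: 0101101011111110
Decimal check:
  0110010011101110 = 16384 + 8192 + 1024 + 128 + 64 + 32 + 8 + 4 + 2 = 25838
  0000100111110000 = 2048 + 256 + 128 + 64 + 32 + 16 = 2544
  25838 - 2544 = 23294, and 0101101011111110 = 16384 + 4096 + 2048 + 512 + 128 + 64 + 32 + 16 + 8 + 4 + 2 = 23294 ✓



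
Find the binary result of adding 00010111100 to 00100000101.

Add column by column from the right: bit + bit + carry-in; write the sum mod 2, carry 1 when the sum is 2 or 3.
carry:  00001111000
        00010111100
+       00100000101
-------------------
       000111000001
(the carry out of the leftmost column, 0, becomes the leading bit)
Decimal check:
  00010111100 = 128 + 32 + 16 + 8 + 4 = 188
  00100000101 = 256 + 4 + 1 = 261
  188 + 261 = 449, and 000111000001 = 256 + 128 + 64 + 1 = 449 ✓



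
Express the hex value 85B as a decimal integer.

Expand by place value (powers of 16):
Digit values: B = 11
85B = 8 × 16^2 + 5 × 16^1 + 11 × 16^0
= 8 × 256 + 5 × 16 + 11 × 1
= 2048 + 80 + 11
= 2139



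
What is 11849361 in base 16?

Using repeated division by 16 (digits 10–15 are A–F):
11849361 ÷ 16 = 740585 remainder 1
740585 ÷ 16 = 46286 remainder 9
46286 ÷ 16 = 2892 remainder 14 (E)
2892 ÷ 16 = 180 remainder 12 (C)
180 ÷ 16 = 11 remainder 4
11 ÷ 16 = 0 remainder 11 (B)
Reading remainders bottom to top: B4CE91



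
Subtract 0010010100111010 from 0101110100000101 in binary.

Method 1 - Direct subtraction (column by column from the right: bit − bit − borrow-in; if negative, add 2 and borrow 1 from the next column):
borrow: 0100111111110100
        0101110100000101
-       0010010100111010
------------------------
        0011011111001011

Method 2 - Add two's complement:
Two's complement of 0010010100111010: invert → 1101101011000101, add 1 → 1101101011000110
  0101110100000101
+ 1101101011000110
------------------
 10011011111001011  (end carry out of the top bit = 1)
Discarding the end carry: 0011011111001011
Decimal check:
  0101110100000101 = 16384 + 4096 + 2048 + 1024 + 256 + 4 + 1 = 23813
  0010010100111010 = 8192 + 1024 + 256 + 32 + 16 + 8 + 2 = 9530
  23813 - 9530 = 14283, and 0011011111001011 = 8192 + 4096 + 1024 + 512 + 256 + 128 + 64 + 8 + 2 + 1 = 14283 ✓



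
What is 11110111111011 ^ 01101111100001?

XOR: 1 when bits differ
  11110111111011
^ 01101111100001
----------------
  10011000011010
Decimal: 15867 ^ 7137 = 9754



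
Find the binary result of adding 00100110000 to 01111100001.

Add column by column from the right: bit + bit + carry-in; write the sum mod 2, carry 1 when the sum is 2 or 3.
carry:  11111000000
        00100110000
+       01111100001
-------------------
       010100010001
(the carry out of the leftmost column, 0, becomes the leading bit)
Decimal check:
  00100110000 = 256 + 32 + 16 = 304
  01111100001 = 512 + 256 + 128 + 64 + 32 + 1 = 993
  304 + 993 = 1297, and 010100010001 = 1024 + 256 + 16 + 1 = 1297 ✓



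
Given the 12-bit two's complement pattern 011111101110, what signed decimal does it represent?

Binary: 011111101110
Sign bit: 0 (non-negative)
Read directly as an unsigned value:
011111101110 = 1024 + 512 + 256 + 128 + 64 + 32 + 8 + 4 + 2 = 2030
Value: 2030



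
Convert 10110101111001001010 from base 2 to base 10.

Sum of powers of 2 for each 1-bit:
2^1 + 2^3 + 2^6 + 2^9 + 2^10 + 2^11 + 2^12 + 2^14 + 2^16 + 2^17 + 2^19
= 2 + 8 + 64 + 512 + 1024 + 2048 + 4096 + 16384 + 65536 + 131072 + 524288
= 745034



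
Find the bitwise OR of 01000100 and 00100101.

OR: 1 when either bit is 1
  01000100
| 00100101
----------
  01100101
Decimal: 68 | 37 = 101



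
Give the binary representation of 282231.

Using repeated division by 2:
282231 ÷ 2 = 141115 remainder 1
141115 ÷ 2 = 70557 remainder 1
70557 ÷ 2 = 35278 remainder 1
35278 ÷ 2 = 17639 remainder 0
17639 ÷ 2 = 8819 remainder 1
8819 ÷ 2 = 4409 remainder 1
4409 ÷ 2 = 2204 remainder 1
2204 ÷ 2 = 1102 remainder 0
1102 ÷ 2 = 551 remainder 0
551 ÷ 2 = 275 remainder 1
275 ÷ 2 = 137 remainder 1
137 ÷ 2 = 68 remainder 1
68 ÷ 2 = 34 remainder 0
34 ÷ 2 = 17 remainder 0
17 ÷ 2 = 8 remainder 1
8 ÷ 2 = 4 remainder 0
4 ÷ 2 = 2 remainder 0
2 ÷ 2 = 1 remainder 0
1 ÷ 2 = 0 remainder 1
Reading remainders bottom to top: 1000100111001110111

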